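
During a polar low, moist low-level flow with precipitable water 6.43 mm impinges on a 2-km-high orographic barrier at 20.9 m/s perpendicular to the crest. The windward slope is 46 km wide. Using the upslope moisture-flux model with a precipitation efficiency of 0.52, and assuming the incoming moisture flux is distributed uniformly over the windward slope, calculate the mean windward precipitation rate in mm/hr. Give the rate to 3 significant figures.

Incoming column moisture flux per unit ridge length: F = V × PW = 20.9 × 6.43 = 134.387 mm·m/s.
Spread over the 46 km slope with efficiency ε = 0.52: R = ε·F/W = 0.52 × 134.387 / 46000 m = 1.519e-03 mm/s.
R = 1.519e-03 × 3600 = 5.47 mm/hr.

R ≈ 5.47 mm/hr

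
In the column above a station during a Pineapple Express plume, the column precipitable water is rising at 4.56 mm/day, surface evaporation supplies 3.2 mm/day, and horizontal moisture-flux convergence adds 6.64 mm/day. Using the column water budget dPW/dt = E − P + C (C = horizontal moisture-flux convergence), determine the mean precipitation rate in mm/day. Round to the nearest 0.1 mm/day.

dPW/dt = +4.56 mm/day.
P = E + C − dPW/dt = 3.2 + (6.64) − (+4.56) = 5.3 mm/day.

P ≈ 5.3 mm/day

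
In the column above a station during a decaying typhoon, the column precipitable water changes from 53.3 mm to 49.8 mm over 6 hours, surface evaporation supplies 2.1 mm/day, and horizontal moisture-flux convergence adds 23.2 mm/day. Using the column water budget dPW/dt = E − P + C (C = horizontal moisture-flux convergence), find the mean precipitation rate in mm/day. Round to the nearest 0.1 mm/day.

P ≈ 39.3 mm/day

dPW/dt = (49.8 − 53.3) mm / (6/24 day) = -14.000 mm/day.
P = E + C − dPW/dt = 2.1 + (23.2) − (-14.000) = 39.3 mm/day.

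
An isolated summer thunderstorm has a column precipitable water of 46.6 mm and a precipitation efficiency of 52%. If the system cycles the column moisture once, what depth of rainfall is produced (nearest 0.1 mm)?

rainfall ≈ 24.2 mm

Rainfall = ε × PW = 0.52 × 46.6 = 24.2 mm.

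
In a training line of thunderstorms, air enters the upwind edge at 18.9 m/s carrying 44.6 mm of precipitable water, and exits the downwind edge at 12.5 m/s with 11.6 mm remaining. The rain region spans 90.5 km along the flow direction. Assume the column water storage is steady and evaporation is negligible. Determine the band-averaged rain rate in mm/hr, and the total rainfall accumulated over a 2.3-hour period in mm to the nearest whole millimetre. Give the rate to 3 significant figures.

Column moisture flux per unit crosswind length is F = V × PW.
Inflow: F_in = 18.9 × 44.6 = 842.94 mm·m/s
Outflow: F_out = 12.5 × 11.6 = 145 mm·m/s
Steady-state rate R = (F_in − F_out)/L = (842.94 − 145) / 90500 m = 7.712e-03 mm/s.
R = 7.712e-03 × 3600 = 27.8 mm/hr.
Over 2.3 h: total = 27.8 × 2.3 = 63.94 ≈ 64 mm.

R ≈ 27.8 mm/hr; total ≈ 64 mm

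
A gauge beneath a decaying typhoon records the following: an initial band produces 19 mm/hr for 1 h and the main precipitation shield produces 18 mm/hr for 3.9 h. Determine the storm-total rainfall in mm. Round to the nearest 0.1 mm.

Total = Σ Rᵢ Δtᵢ = 19 × 1 + 18 × 3.9
      = 19 + 70.2 = 89.2 mm.

total ≈ 89.2 mm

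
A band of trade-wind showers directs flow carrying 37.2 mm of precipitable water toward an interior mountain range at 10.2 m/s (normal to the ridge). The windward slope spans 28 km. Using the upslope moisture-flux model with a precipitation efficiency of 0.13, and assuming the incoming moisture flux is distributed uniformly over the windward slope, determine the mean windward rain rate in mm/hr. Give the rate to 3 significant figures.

Incoming column moisture flux per unit ridge length: F = V × PW = 10.2 × 37.2 = 379.44 mm·m/s.
Spread over the 28 km slope with efficiency ε = 0.13: R = ε·F/W = 0.13 × 379.44 / 28000 m = 1.762e-03 mm/s.
R = 1.762e-03 × 3600 = 6.34 mm/hr.

R ≈ 6.34 mm/hr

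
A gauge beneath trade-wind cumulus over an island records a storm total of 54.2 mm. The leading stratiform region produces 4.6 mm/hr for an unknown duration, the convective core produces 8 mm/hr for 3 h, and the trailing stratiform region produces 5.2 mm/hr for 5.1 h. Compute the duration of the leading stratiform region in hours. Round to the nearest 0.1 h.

Known phases: 8 × 3 + 5.2 × 5.1 = 24 + 26.52 = 50.52 mm.
Remaining depth = 54.2 − 50.52 = 3.68 mm.
Duration = 3.68 / 4.6 = 0.8 h.

duration ≈ 0.8 h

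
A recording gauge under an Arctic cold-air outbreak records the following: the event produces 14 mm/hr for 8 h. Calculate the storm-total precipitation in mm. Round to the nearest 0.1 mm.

total ≈ 112.0 mm

Total = Σ Rᵢ Δtᵢ = 14 × 8
      = 112 = 112.0 mm.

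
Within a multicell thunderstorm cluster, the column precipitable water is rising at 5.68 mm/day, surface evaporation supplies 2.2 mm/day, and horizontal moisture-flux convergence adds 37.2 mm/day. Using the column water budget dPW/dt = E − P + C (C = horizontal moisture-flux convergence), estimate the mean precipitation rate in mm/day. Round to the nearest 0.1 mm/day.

P ≈ 33.7 mm/day

dPW/dt = +5.68 mm/day.
P = E + C − dPW/dt = 2.2 + (37.2) − (+5.68) = 33.7 mm/day.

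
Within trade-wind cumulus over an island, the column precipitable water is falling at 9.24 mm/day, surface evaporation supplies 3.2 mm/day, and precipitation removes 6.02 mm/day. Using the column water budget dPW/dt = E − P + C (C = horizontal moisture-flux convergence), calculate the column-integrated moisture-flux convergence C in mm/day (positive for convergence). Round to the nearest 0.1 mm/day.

C ≈ -6.4 mm/day

dPW/dt = -9.24 mm/day.
C = dPW/dt − E + P = (-9.24) − 3.2 + 6.02 = -6.4 mm/day.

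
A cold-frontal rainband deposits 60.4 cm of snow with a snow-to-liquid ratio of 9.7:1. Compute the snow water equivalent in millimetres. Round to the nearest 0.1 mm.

SWE ≈ 62.3 mm

SWE = snow depth / ratio = 60.4 cm / 9.7 = 6.227 cm = 62.3 mm.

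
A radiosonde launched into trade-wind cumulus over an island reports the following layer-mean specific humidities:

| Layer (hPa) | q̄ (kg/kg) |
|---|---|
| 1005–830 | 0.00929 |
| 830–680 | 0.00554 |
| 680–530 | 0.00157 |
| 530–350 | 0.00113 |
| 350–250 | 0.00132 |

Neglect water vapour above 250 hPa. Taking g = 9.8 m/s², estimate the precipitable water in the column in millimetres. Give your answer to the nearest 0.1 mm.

PW ≈ 30.9 mm

Precipitable water is the column-integrated vapour mass per unit area: PW = (1/g) Σ q̄ Δp, with q in kg/kg and Δp in Pa (1 kg/m² of water = 1 mm).
Layer 1005–830 hPa: Δp = 175 hPa = 17500 Pa, q̄ = 0.00929 kg/kg → 0.00929 × 17500 / 9.8 = 16.59 mm
Layer 830–680 hPa: Δp = 150 hPa = 15000 Pa, q̄ = 0.00554 kg/kg → 0.00554 × 15000 / 9.8 = 8.48 mm
Layer 680–530 hPa: Δp = 150 hPa = 15000 Pa, q̄ = 0.00157 kg/kg → 0.00157 × 15000 / 9.8 = 2.40 mm
Layer 530–350 hPa: Δp = 180 hPa = 18000 Pa, q̄ = 0.00113 kg/kg → 0.00113 × 18000 / 9.8 = 2.08 mm
Layer 350–250 hPa: Δp = 100 hPa = 10000 Pa, q̄ = 0.00132 kg/kg → 0.00132 × 10000 / 9.8 = 1.35 mm
PW = 16.59 + 8.48 + 2.40 + 2.08 + 1.35 = 30.90 ≈ 30.9 mm.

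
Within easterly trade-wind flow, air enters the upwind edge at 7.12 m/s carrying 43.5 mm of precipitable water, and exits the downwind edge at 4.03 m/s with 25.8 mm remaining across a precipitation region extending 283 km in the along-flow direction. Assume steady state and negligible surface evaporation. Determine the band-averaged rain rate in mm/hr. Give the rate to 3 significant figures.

R ≈ 2.62 mm/hr

Column moisture flux per unit crosswind length is F = V × PW.
Inflow: F_in = 7.12 × 43.5 = 309.72 mm·m/s
Outflow: F_out = 4.03 × 25.8 = 103.974 mm·m/s
Steady-state rate R = (F_in − F_out)/L = (309.72 − 103.974) / 283000 m = 7.270e-04 mm/s.
R = 7.270e-04 × 3600 = 2.62 mm/hr.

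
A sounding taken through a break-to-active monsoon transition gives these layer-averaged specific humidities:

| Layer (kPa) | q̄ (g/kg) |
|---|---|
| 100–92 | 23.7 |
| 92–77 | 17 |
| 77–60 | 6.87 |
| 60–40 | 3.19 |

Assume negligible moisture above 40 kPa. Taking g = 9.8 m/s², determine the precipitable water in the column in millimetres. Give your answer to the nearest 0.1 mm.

Precipitable water is the column-integrated vapour mass per unit area: PW = (1/g) Σ q̄ Δp, with q in kg/kg and Δp in Pa (1 kg/m² of water = 1 mm).
Layer 100–92 kPa: Δp = 80 hPa = 8000 Pa, q̄ = 0.0237 kg/kg → 0.0237 × 8000 / 9.8 = 19.35 mm
Layer 92–77 kPa: Δp = 150 hPa = 15000 Pa, q̄ = 0.017 kg/kg → 0.017 × 15000 / 9.8 = 26.02 mm
Layer 77–60 kPa: Δp = 170 hPa = 17000 Pa, q̄ = 0.00687 kg/kg → 0.00687 × 17000 / 9.8 = 11.92 mm
Layer 60–40 kPa: Δp = 200 hPa = 20000 Pa, q̄ = 0.00319 kg/kg → 0.00319 × 20000 / 9.8 = 6.51 mm
PW = 19.35 + 26.02 + 11.92 + 6.51 = 63.80 ≈ 63.8 mm.

PW ≈ 63.8 mm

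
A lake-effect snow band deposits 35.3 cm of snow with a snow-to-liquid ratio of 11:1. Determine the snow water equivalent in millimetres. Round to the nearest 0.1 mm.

SWE = snow depth / ratio = 35.3 cm / 11 = 3.209 cm = 32.1 mm.

SWE ≈ 32.1 mm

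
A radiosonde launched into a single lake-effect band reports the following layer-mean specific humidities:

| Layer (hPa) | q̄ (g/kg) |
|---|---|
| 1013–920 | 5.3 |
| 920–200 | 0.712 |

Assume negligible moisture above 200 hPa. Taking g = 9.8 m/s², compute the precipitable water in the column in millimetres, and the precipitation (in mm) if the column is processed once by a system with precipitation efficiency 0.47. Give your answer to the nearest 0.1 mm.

PW ≈ 10.3 mm; precipitation ≈ 4.8 mm

Precipitable water is the column-integrated vapour mass per unit area: PW = (1/g) Σ q̄ Δp, with q in kg/kg and Δp in Pa (1 kg/m² of water = 1 mm).
Layer 1013–920 hPa: Δp = 93 hPa = 9300 Pa, q̄ = 0.0053 kg/kg → 0.0053 × 9300 / 9.8 = 5.03 mm
Layer 920–200 hPa: Δp = 720 hPa = 72000 Pa, q̄ = 0.000712 kg/kg → 0.000712 × 72000 / 9.8 = 5.23 mm
PW = 5.03 + 5.23 = 10.26 ≈ 10.3 mm.
Precipitation = ε × PW = 0.47 × 10.3 = 4.8 mm.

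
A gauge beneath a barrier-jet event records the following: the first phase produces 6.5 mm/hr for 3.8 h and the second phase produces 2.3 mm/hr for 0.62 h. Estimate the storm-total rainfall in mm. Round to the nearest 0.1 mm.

Total = Σ Rᵢ Δtᵢ = 6.5 × 3.8 + 2.3 × 0.62
      = 24.7 + 1.426 = 26.1 mm.

total ≈ 26.1 mm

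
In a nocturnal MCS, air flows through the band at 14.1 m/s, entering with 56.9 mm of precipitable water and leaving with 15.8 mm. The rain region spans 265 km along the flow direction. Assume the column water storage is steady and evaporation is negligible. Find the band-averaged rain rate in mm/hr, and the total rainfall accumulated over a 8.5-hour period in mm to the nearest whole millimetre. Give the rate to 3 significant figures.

Column moisture flux per unit crosswind length is F = V × PW.
Inflow: F_in = 14.1 × 56.9 = 802.29 mm·m/s
Outflow: F_out = 14.1 × 15.8 = 222.78 mm·m/s
Steady-state rate R = (F_in − F_out)/L = (802.29 − 222.78) / 265000 m = 2.187e-03 mm/s.
R = 2.187e-03 × 3600 = 7.87 mm/hr.
Over 8.5 h: total = 7.87 × 8.5 = 66.895 ≈ 67 mm.

R ≈ 7.87 mm/hr; total ≈ 67 mm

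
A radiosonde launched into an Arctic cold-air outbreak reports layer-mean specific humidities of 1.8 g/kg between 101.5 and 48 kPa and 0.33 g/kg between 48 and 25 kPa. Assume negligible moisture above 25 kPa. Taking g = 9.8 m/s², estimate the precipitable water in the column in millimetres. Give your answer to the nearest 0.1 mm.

PW ≈ 10.6 mm

Precipitable water is the column-integrated vapour mass per unit area: PW = (1/g) Σ q̄ Δp, with q in kg/kg and Δp in Pa (1 kg/m² of water = 1 mm).
Layer 101.5–48 kPa: Δp = 535 hPa = 53500 Pa, q̄ = 0.0018 kg/kg → 0.0018 × 53500 / 9.8 = 9.83 mm
Layer 48–25 kPa: Δp = 230 hPa = 23000 Pa, q̄ = 0.00033 kg/kg → 0.00033 × 23000 / 9.8 = 0.77 mm
PW = 9.83 + 0.77 = 10.60 ≈ 10.6 mm.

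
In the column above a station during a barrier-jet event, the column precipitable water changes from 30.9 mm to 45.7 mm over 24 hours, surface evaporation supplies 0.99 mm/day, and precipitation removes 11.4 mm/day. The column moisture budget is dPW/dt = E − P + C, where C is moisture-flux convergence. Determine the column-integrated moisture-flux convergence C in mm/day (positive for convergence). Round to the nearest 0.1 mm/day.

dPW/dt = (45.7 − 30.9) mm / (24/24 day) = +14.800 mm/day.
C = dPW/dt − E + P = (+14.800) − 0.99 + 11.4 = 25.2 mm/day.

C ≈ 25.2 mm/day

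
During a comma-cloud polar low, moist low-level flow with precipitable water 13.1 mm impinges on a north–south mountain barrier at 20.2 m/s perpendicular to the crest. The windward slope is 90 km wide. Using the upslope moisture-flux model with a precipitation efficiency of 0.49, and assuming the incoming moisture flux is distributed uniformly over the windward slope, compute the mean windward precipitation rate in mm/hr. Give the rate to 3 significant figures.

Incoming column moisture flux per unit ridge length: F = V × PW = 20.2 × 13.1 = 264.62 mm·m/s.
Spread over the 90 km slope with efficiency ε = 0.49: R = ε·F/W = 0.49 × 264.62 / 90000 m = 1.441e-03 mm/s.
R = 1.441e-03 × 3600 = 5.19 mm/hr.

R ≈ 5.19 mm/hr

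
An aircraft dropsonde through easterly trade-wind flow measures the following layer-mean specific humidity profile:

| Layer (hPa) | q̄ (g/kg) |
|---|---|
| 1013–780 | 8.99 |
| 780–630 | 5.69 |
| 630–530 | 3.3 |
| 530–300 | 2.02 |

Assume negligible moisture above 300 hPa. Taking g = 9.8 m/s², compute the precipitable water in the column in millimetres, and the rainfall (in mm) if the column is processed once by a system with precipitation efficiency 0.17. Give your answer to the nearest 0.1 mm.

PW ≈ 38.2 mm; rainfall ≈ 6.5 mm

Precipitable water is the column-integrated vapour mass per unit area: PW = (1/g) Σ q̄ Δp, with q in kg/kg and Δp in Pa (1 kg/m² of water = 1 mm).
Layer 1013–780 hPa: Δp = 233 hPa = 23300 Pa, q̄ = 0.00899 kg/kg → 0.00899 × 23300 / 9.8 = 21.37 mm
Layer 780–630 hPa: Δp = 150 hPa = 15000 Pa, q̄ = 0.00569 kg/kg → 0.00569 × 15000 / 9.8 = 8.71 mm
Layer 630–530 hPa: Δp = 100 hPa = 10000 Pa, q̄ = 0.0033 kg/kg → 0.0033 × 10000 / 9.8 = 3.37 mm
Layer 530–300 hPa: Δp = 230 hPa = 23000 Pa, q̄ = 0.00202 kg/kg → 0.00202 × 23000 / 9.8 = 4.74 mm
PW = 21.37 + 8.71 + 3.37 + 4.74 = 38.19 ≈ 38.2 mm.
Rainfall = ε × PW = 0.17 × 38.2 = 6.5 mm.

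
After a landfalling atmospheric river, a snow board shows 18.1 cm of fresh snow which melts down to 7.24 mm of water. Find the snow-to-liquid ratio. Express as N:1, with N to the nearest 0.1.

Ratio = snow depth / SWE = 181 mm / 7.24 mm = 25.0, i.e. 25.0:1.

ratio ≈ 25.0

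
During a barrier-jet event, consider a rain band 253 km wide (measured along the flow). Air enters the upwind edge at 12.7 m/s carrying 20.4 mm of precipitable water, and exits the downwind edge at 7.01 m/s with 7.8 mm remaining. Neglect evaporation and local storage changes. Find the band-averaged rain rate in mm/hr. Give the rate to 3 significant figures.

Column moisture flux per unit crosswind length is F = V × PW.
Inflow: F_in = 12.7 × 20.4 = 259.08 mm·m/s
Outflow: F_out = 7.01 × 7.8 = 54.678 mm·m/s
Steady-state rate R = (F_in − F_out)/L = (259.08 − 54.678) / 253000 m = 8.079e-04 mm/s.
R = 8.079e-04 × 3600 = 2.91 mm/hr.

R ≈ 2.91 mm/hr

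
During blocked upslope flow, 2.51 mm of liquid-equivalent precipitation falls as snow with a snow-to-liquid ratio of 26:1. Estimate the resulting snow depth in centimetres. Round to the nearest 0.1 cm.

snow depth ≈ 6.5 cm

Snow depth = liquid × ratio = 2.51 mm × 26 = 65.26 mm = 6.5 cm.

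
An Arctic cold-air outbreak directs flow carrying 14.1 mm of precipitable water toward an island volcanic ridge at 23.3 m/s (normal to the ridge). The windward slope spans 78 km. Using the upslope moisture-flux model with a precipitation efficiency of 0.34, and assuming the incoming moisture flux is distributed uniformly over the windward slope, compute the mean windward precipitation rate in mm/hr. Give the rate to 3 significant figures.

R ≈ 5.16 mm/hr

Incoming column moisture flux per unit ridge length: F = V × PW = 23.3 × 14.1 = 328.53 mm·m/s.
Spread over the 78 km slope with efficiency ε = 0.34: R = ε·F/W = 0.34 × 328.53 / 78000 m = 1.432e-03 mm/s.
R = 1.432e-03 × 3600 = 5.16 mm/hr.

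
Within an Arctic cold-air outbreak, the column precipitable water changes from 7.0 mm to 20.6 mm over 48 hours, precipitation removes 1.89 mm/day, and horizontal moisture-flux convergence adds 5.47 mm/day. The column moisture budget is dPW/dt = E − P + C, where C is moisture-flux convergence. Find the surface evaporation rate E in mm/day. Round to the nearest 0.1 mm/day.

E ≈ 3.2 mm/day

dPW/dt = (20.6 − 7.0) mm / (48/24 day) = +6.800 mm/day.
E = dPW/dt + P − C = (+6.800) + 1.89 − (5.47) = 3.2 mm/day.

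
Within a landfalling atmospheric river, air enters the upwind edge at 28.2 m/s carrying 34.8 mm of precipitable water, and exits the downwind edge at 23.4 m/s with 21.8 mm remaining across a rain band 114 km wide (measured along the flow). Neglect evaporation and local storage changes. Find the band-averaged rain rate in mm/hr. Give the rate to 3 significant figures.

R ≈ 14.9 mm/hr

Column moisture flux per unit crosswind length is F = V × PW.
Inflow: F_in = 28.2 × 34.8 = 981.36 mm·m/s
Outflow: F_out = 23.4 × 21.8 = 510.12 mm·m/s
Steady-state rate R = (F_in − F_out)/L = (981.36 − 510.12) / 114000 m = 4.134e-03 mm/s.
R = 4.134e-03 × 3600 = 14.9 mm/hr.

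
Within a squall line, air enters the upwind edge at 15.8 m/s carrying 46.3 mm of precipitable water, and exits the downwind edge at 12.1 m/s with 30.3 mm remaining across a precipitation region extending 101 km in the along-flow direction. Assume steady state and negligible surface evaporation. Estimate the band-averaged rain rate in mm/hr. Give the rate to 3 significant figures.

Column moisture flux per unit crosswind length is F = V × PW.
Inflow: F_in = 15.8 × 46.3 = 731.54 mm·m/s
Outflow: F_out = 12.1 × 30.3 = 366.63 mm·m/s
Steady-state rate R = (F_in − F_out)/L = (731.54 − 366.63) / 101000 m = 3.613e-03 mm/s.
R = 3.613e-03 × 3600 = 13.0 mm/hr.

R ≈ 13.0 mm/hr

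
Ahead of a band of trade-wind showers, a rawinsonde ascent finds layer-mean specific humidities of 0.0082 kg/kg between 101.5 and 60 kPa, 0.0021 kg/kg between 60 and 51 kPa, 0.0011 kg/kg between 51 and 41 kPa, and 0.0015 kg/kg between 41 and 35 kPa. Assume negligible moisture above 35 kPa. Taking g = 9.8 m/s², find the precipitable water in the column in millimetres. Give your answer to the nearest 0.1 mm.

PW ≈ 38.7 mm

Precipitable water is the column-integrated vapour mass per unit area: PW = (1/g) Σ q̄ Δp, with q in kg/kg and Δp in Pa (1 kg/m² of water = 1 mm).
Layer 101.5–60 kPa: Δp = 415 hPa = 41500 Pa, q̄ = 0.0082 kg/kg → 0.0082 × 41500 / 9.8 = 34.72 mm
Layer 60–51 kPa: Δp = 90 hPa = 9000 Pa, q̄ = 0.0021 kg/kg → 0.0021 × 9000 / 9.8 = 1.93 mm
Layer 51–41 kPa: Δp = 100 hPa = 10000 Pa, q̄ = 0.0011 kg/kg → 0.0011 × 10000 / 9.8 = 1.12 mm
Layer 41–35 kPa: Δp = 60 hPa = 6000 Pa, q̄ = 0.0015 kg/kg → 0.0015 × 6000 / 9.8 = 0.92 mm
PW = 34.72 + 1.93 + 1.12 + 0.92 = 38.69 ≈ 38.7 mm.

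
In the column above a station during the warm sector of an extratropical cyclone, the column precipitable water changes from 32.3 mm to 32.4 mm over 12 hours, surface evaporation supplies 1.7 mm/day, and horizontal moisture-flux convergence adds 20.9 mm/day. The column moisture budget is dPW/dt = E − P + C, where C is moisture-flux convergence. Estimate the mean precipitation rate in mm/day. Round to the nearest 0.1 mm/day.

dPW/dt = (32.4 − 32.3) mm / (12/24 day) = +0.200 mm/day.
P = E + C − dPW/dt = 1.7 + (20.9) − (+0.200) = 22.4 mm/day.

P ≈ 22.4 mm/day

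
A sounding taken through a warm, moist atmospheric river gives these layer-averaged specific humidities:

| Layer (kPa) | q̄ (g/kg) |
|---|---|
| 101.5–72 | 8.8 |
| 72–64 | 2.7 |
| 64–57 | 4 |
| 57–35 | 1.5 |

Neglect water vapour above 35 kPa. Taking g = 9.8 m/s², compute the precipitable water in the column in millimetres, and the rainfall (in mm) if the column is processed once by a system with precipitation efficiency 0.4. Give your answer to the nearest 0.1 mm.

PW ≈ 34.9 mm; rainfall ≈ 14.0 mm

Precipitable water is the column-integrated vapour mass per unit area: PW = (1/g) Σ q̄ Δp, with q in kg/kg and Δp in Pa (1 kg/m² of water = 1 mm).
Layer 101.5–72 kPa: Δp = 295 hPa = 29500 Pa, q̄ = 0.0088 kg/kg → 0.0088 × 29500 / 9.8 = 26.49 mm
Layer 72–64 kPa: Δp = 80 hPa = 8000 Pa, q̄ = 0.0027 kg/kg → 0.0027 × 8000 / 9.8 = 2.20 mm
Layer 64–57 kPa: Δp = 70 hPa = 7000 Pa, q̄ = 0.004 kg/kg → 0.004 × 7000 / 9.8 = 2.86 mm
Layer 57–35 kPa: Δp = 220 hPa = 22000 Pa, q̄ = 0.0015 kg/kg → 0.0015 × 22000 / 9.8 = 3.37 mm
PW = 26.49 + 2.20 + 2.86 + 3.37 = 34.92 ≈ 34.9 mm.
Rainfall = ε × PW = 0.4 × 34.9 = 14.0 mm.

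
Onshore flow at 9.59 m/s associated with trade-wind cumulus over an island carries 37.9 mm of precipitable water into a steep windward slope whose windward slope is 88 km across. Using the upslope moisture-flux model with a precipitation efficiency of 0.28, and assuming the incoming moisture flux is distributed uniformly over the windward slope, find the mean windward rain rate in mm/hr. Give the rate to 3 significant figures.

R ≈ 4.16 mm/hr

Incoming column moisture flux per unit ridge length: F = V × PW = 9.59 × 37.9 = 363.461 mm·m/s.
Spread over the 88 km slope with efficiency ε = 0.28: R = ε·F/W = 0.28 × 363.461 / 88000 m = 1.156e-03 mm/s.
R = 1.156e-03 × 3600 = 4.16 mm/hr.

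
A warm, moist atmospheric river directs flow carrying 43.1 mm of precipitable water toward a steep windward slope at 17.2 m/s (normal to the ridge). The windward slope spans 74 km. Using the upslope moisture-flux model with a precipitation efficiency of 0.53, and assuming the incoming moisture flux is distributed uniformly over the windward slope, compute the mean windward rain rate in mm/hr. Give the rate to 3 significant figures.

Incoming column moisture flux per unit ridge length: F = V × PW = 17.2 × 43.1 = 741.32 mm·m/s.
Spread over the 74 km slope with efficiency ε = 0.53: R = ε·F/W = 0.53 × 741.32 / 74000 m = 5.309e-03 mm/s.
R = 5.309e-03 × 3600 = 19.1 mm/hr.

R ≈ 19.1 mm/hr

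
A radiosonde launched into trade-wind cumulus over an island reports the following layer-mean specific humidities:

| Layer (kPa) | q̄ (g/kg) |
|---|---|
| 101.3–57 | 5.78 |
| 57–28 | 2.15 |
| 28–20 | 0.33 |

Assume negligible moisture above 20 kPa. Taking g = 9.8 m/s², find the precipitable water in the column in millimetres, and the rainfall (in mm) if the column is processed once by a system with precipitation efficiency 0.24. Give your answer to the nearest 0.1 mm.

Precipitable water is the column-integrated vapour mass per unit area: PW = (1/g) Σ q̄ Δp, with q in kg/kg and Δp in Pa (1 kg/m² of water = 1 mm).
Layer 101.3–57 kPa: Δp = 443 hPa = 44300 Pa, q̄ = 0.00578 kg/kg → 0.00578 × 44300 / 9.8 = 26.13 mm
Layer 57–28 kPa: Δp = 290 hPa = 29000 Pa, q̄ = 0.00215 kg/kg → 0.00215 × 29000 / 9.8 = 6.36 mm
Layer 28–20 kPa: Δp = 80 hPa = 8000 Pa, q̄ = 0.00033 kg/kg → 0.00033 × 8000 / 9.8 = 0.27 mm
PW = 26.13 + 6.36 + 0.27 = 32.76 ≈ 32.8 mm.
Rainfall = ε × PW = 0.24 × 32.8 = 7.9 mm.

PW ≈ 32.8 mm; rainfall ≈ 7.9 mm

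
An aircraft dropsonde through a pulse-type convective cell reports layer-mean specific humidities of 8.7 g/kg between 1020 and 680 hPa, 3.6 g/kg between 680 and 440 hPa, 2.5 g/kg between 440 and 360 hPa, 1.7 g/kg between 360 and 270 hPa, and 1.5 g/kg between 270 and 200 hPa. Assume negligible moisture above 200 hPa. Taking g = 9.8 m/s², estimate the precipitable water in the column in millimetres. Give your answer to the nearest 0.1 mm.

PW ≈ 43.7 mm

Precipitable water is the column-integrated vapour mass per unit area: PW = (1/g) Σ q̄ Δp, with q in kg/kg and Δp in Pa (1 kg/m² of water = 1 mm).
Layer 1020–680 hPa: Δp = 340 hPa = 34000 Pa, q̄ = 0.0087 kg/kg → 0.0087 × 34000 / 9.8 = 30.18 mm
Layer 680–440 hPa: Δp = 240 hPa = 24000 Pa, q̄ = 0.0036 kg/kg → 0.0036 × 24000 / 9.8 = 8.82 mm
Layer 440–360 hPa: Δp = 80 hPa = 8000 Pa, q̄ = 0.0025 kg/kg → 0.0025 × 8000 / 9.8 = 2.04 mm
Layer 360–270 hPa: Δp = 90 hPa = 9000 Pa, q̄ = 0.0017 kg/kg → 0.0017 × 9000 / 9.8 = 1.56 mm
Layer 270–200 hPa: Δp = 70 hPa = 7000 Pa, q̄ = 0.0015 kg/kg → 0.0015 × 7000 / 9.8 = 1.07 mm
PW = 30.18 + 8.82 + 2.04 + 1.56 + 1.07 = 43.67 ≈ 43.7 mm.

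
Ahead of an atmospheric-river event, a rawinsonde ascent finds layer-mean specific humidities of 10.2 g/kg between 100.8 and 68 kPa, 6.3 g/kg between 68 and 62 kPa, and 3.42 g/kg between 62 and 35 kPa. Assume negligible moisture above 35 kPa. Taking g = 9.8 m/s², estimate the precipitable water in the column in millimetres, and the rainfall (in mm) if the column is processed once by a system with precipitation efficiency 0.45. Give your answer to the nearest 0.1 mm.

Precipitable water is the column-integrated vapour mass per unit area: PW = (1/g) Σ q̄ Δp, with q in kg/kg and Δp in Pa (1 kg/m² of water = 1 mm).
Layer 100.8–68 kPa: Δp = 328 hPa = 32800 Pa, q̄ = 0.0102 kg/kg → 0.0102 × 32800 / 9.8 = 34.14 mm
Layer 68–62 kPa: Δp = 60 hPa = 6000 Pa, q̄ = 0.0063 kg/kg → 0.0063 × 6000 / 9.8 = 3.86 mm
Layer 62–35 kPa: Δp = 270 hPa = 27000 Pa, q̄ = 0.00342 kg/kg → 0.00342 × 27000 / 9.8 = 9.42 mm
PW = 34.14 + 3.86 + 9.42 = 47.42 ≈ 47.4 mm.
Rainfall = ε × PW = 0.45 × 47.4 = 21.3 mm.

PW ≈ 47.4 mm; rainfall ≈ 21.3 mm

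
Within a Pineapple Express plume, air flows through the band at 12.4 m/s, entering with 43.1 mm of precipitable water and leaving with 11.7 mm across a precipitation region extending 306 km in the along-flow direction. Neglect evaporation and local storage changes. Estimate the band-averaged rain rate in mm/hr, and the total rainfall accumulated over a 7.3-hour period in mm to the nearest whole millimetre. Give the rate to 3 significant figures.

Column moisture flux per unit crosswind length is F = V × PW.
Inflow: F_in = 12.4 × 43.1 = 534.44 mm·m/s
Outflow: F_out = 12.4 × 11.7 = 145.08 mm·m/s
Steady-state rate R = (F_in − F_out)/L = (534.44 − 145.08) / 306000 m = 1.272e-03 mm/s.
R = 1.272e-03 × 3600 = 4.58 mm/hr.
Over 7.3 h: total = 4.58 × 7.3 = 33.434 ≈ 33 mm.

R ≈ 4.58 mm/hr; total ≈ 33 mm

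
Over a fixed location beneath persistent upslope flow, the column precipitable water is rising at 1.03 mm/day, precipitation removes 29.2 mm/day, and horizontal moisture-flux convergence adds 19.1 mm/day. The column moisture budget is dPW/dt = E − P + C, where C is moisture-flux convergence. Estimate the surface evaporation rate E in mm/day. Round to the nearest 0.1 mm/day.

dPW/dt = +1.03 mm/day.
E = dPW/dt + P − C = (+1.03) + 29.2 − (19.1) = 11.1 mm/day.

E ≈ 11.1 mm/day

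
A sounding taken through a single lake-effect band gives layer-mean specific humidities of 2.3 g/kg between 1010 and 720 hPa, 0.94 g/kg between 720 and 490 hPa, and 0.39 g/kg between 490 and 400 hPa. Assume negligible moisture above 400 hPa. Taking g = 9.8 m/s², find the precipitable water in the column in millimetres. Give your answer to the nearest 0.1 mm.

PW ≈ 9.4 mm

Precipitable water is the column-integrated vapour mass per unit area: PW = (1/g) Σ q̄ Δp, with q in kg/kg and Δp in Pa (1 kg/m² of water = 1 mm).
Layer 1010–720 hPa: Δp = 290 hPa = 29000 Pa, q̄ = 0.0023 kg/kg → 0.0023 × 29000 / 9.8 = 6.81 mm
Layer 720–490 hPa: Δp = 230 hPa = 23000 Pa, q̄ = 0.00094 kg/kg → 0.00094 × 23000 / 9.8 = 2.21 mm
Layer 490–400 hPa: Δp = 90 hPa = 9000 Pa, q̄ = 0.00039 kg/kg → 0.00039 × 9000 / 9.8 = 0.36 mm
PW = 6.81 + 2.21 + 0.36 = 9.38 ≈ 9.4 mm.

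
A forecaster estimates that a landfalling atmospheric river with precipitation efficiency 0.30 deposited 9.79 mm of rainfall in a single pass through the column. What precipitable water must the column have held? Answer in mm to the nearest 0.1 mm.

PW ≈ 32.6 mm

PW = rainfall / ε = 9.79 / 0.30 = 32.6 mm.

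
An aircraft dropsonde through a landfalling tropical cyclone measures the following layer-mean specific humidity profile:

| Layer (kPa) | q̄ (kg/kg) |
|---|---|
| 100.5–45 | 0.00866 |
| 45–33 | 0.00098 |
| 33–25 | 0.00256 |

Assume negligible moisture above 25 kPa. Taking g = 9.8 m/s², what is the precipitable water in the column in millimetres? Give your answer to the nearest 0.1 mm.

PW ≈ 52.3 mm

Precipitable water is the column-integrated vapour mass per unit area: PW = (1/g) Σ q̄ Δp, with q in kg/kg and Δp in Pa (1 kg/m² of water = 1 mm).
Layer 100.5–45 kPa: Δp = 555 hPa = 55500 Pa, q̄ = 0.00866 kg/kg → 0.00866 × 55500 / 9.8 = 49.04 mm
Layer 45–33 kPa: Δp = 120 hPa = 12000 Pa, q̄ = 0.00098 kg/kg → 0.00098 × 12000 / 9.8 = 1.20 mm
Layer 33–25 kPa: Δp = 80 hPa = 8000 Pa, q̄ = 0.00256 kg/kg → 0.00256 × 8000 / 9.8 = 2.09 mm
PW = 49.04 + 1.20 + 2.09 = 52.33 ≈ 52.3 mm.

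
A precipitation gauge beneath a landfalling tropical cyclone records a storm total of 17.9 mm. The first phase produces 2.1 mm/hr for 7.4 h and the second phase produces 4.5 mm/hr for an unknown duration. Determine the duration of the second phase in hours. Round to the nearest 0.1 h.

Known phases: 2.1 × 7.4 = 15.54 mm.
Remaining depth = 17.9 − 15.54 = 2.36 mm.
Duration = 2.36 / 4.5 = 0.5 h.

duration ≈ 0.5 h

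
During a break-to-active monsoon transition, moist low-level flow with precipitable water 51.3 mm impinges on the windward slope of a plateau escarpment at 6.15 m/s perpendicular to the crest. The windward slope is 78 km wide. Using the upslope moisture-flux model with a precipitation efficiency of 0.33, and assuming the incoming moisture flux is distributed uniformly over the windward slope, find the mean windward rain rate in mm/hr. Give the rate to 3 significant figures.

R ≈ 4.81 mm/hr

Incoming column moisture flux per unit ridge length: F = V × PW = 6.15 × 51.3 = 315.495 mm·m/s.
Spread over the 78 km slope with efficiency ε = 0.33: R = ε·F/W = 0.33 × 315.495 / 78000 m = 1.335e-03 mm/s.
R = 1.335e-03 × 3600 = 4.81 mm/hr.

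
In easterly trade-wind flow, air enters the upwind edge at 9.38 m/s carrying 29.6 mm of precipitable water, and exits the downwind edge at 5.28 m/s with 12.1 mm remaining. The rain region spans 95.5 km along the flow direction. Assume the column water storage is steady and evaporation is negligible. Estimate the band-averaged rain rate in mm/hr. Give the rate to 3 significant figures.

Column moisture flux per unit crosswind length is F = V × PW.
Inflow: F_in = 9.38 × 29.6 = 277.648 mm·m/s
Outflow: F_out = 5.28 × 12.1 = 63.888 mm·m/s
Steady-state rate R = (F_in − F_out)/L = (277.648 − 63.888) / 95500 m = 2.238e-03 mm/s.
R = 2.238e-03 × 3600 = 8.06 mm/hr.

R ≈ 8.06 mm/hr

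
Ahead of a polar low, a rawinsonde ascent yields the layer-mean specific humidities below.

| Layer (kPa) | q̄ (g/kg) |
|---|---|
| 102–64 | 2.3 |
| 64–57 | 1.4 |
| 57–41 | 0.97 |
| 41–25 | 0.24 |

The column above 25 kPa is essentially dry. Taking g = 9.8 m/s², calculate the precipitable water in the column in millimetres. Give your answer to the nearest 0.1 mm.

Precipitable water is the column-integrated vapour mass per unit area: PW = (1/g) Σ q̄ Δp, with q in kg/kg and Δp in Pa (1 kg/m² of water = 1 mm).
Layer 102–64 kPa: Δp = 380 hPa = 38000 Pa, q̄ = 0.0023 kg/kg → 0.0023 × 38000 / 9.8 = 8.92 mm
Layer 64–57 kPa: Δp = 70 hPa = 7000 Pa, q̄ = 0.0014 kg/kg → 0.0014 × 7000 / 9.8 = 1.00 mm
Layer 57–41 kPa: Δp = 160 hPa = 16000 Pa, q̄ = 0.00097 kg/kg → 0.00097 × 16000 / 9.8 = 1.58 mm
Layer 41–25 kPa: Δp = 160 hPa = 16000 Pa, q̄ = 0.00024 kg/kg → 0.00024 × 16000 / 9.8 = 0.39 mm
PW = 8.92 + 1.00 + 1.58 + 0.39 = 11.89 ≈ 11.9 mm.

PW ≈ 11.9 mm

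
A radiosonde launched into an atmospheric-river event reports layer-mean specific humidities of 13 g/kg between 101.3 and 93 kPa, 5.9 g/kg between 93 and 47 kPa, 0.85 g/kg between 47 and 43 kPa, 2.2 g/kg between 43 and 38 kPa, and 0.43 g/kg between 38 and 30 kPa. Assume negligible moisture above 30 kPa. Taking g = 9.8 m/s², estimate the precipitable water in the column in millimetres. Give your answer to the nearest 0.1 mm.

Precipitable water is the column-integrated vapour mass per unit area: PW = (1/g) Σ q̄ Δp, with q in kg/kg and Δp in Pa (1 kg/m² of water = 1 mm).
Layer 101.3–93 kPa: Δp = 83 hPa = 8300 Pa, q̄ = 0.013 kg/kg → 0.013 × 8300 / 9.8 = 11.01 mm
Layer 93–47 kPa: Δp = 460 hPa = 46000 Pa, q̄ = 0.0059 kg/kg → 0.0059 × 46000 / 9.8 = 27.69 mm
Layer 47–43 kPa: Δp = 40 hPa = 4000 Pa, q̄ = 0.00085 kg/kg → 0.00085 × 4000 / 9.8 = 0.35 mm
Layer 43–38 kPa: Δp = 50 hPa = 5000 Pa, q̄ = 0.0022 kg/kg → 0.0022 × 5000 / 9.8 = 1.12 mm
Layer 38–30 kPa: Δp = 80 hPa = 8000 Pa, q̄ = 0.00043 kg/kg → 0.00043 × 8000 / 9.8 = 0.35 mm
PW = 11.01 + 27.69 + 0.35 + 1.12 + 0.35 = 40.52 ≈ 40.5 mm.

PW ≈ 40.5 mm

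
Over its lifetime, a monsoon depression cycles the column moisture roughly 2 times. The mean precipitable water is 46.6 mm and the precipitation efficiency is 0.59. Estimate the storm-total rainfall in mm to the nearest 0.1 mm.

rainfall ≈ 55.0 mm

Each cycle deposits ε × PW = 0.59 × 46.6 = 27.494 mm.
Over 2 cycles: 2 × 27.494 = 55.0 mm.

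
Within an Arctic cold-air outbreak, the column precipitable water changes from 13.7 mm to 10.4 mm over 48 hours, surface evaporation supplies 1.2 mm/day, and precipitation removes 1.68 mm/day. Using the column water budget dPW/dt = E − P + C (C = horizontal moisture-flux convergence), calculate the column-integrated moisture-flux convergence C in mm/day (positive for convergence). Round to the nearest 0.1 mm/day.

C ≈ -1.2 mm/day

dPW/dt = (10.4 − 13.7) mm / (48/24 day) = -1.650 mm/day.
C = dPW/dt − E + P = (-1.650) − 1.2 + 1.68 = -1.2 mm/day.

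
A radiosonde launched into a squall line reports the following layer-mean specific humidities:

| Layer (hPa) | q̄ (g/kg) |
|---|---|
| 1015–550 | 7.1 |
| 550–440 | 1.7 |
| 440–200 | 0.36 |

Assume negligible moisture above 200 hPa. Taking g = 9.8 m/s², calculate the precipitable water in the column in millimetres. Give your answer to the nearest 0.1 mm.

Precipitable water is the column-integrated vapour mass per unit area: PW = (1/g) Σ q̄ Δp, with q in kg/kg and Δp in Pa (1 kg/m² of water = 1 mm).
Layer 1015–550 hPa: Δp = 465 hPa = 46500 Pa, q̄ = 0.0071 kg/kg → 0.0071 × 46500 / 9.8 = 33.69 mm
Layer 550–440 hPa: Δp = 110 hPa = 11000 Pa, q̄ = 0.0017 kg/kg → 0.0017 × 11000 / 9.8 = 1.91 mm
Layer 440–200 hPa: Δp = 240 hPa = 24000 Pa, q̄ = 0.00036 kg/kg → 0.00036 × 24000 / 9.8 = 0.88 mm
PW = 33.69 + 1.91 + 0.88 = 36.48 ≈ 36.5 mm.

PW ≈ 36.5 mm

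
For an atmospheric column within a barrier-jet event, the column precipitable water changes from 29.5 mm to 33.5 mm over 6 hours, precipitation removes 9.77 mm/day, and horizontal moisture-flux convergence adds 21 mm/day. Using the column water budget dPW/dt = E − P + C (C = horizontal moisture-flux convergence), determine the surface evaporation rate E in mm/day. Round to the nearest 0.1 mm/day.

dPW/dt = (33.5 − 29.5) mm / (6/24 day) = +16.000 mm/day.
E = dPW/dt + P − C = (+16.000) + 9.77 − (21) = 4.8 mm/day.

E ≈ 4.8 mm/day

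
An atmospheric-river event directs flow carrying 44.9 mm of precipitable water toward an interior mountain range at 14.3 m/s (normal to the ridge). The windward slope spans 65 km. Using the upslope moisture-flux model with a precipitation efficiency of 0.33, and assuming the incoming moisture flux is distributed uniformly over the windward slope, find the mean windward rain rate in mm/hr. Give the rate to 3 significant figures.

R ≈ 11.7 mm/hr

Incoming column moisture flux per unit ridge length: F = V × PW = 14.3 × 44.9 = 642.07 mm·m/s.
Spread over the 65 km slope with efficiency ε = 0.33: R = ε·F/W = 0.33 × 642.07 / 65000 m = 3.260e-03 mm/s.
R = 3.260e-03 × 3600 = 11.7 mm/hr.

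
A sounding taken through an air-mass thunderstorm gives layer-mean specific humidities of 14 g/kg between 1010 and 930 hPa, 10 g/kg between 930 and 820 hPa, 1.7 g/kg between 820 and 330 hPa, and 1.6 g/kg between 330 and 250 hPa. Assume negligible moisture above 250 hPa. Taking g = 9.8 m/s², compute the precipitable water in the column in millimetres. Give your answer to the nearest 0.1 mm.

Precipitable water is the column-integrated vapour mass per unit area: PW = (1/g) Σ q̄ Δp, with q in kg/kg and Δp in Pa (1 kg/m² of water = 1 mm).
Layer 1010–930 hPa: Δp = 80 hPa = 8000 Pa, q̄ = 0.014 kg/kg → 0.014 × 8000 / 9.8 = 11.43 mm
Layer 930–820 hPa: Δp = 110 hPa = 11000 Pa, q̄ = 0.01 kg/kg → 0.01 × 11000 / 9.8 = 11.22 mm
Layer 820–330 hPa: Δp = 490 hPa = 49000 Pa, q̄ = 0.0017 kg/kg → 0.0017 × 49000 / 9.8 = 8.50 mm
Layer 330–250 hPa: Δp = 80 hPa = 8000 Pa, q̄ = 0.0016 kg/kg → 0.0016 × 8000 / 9.8 = 1.31 mm
PW = 11.43 + 11.22 + 8.50 + 1.31 = 32.46 ≈ 32.5 mm.

PW ≈ 32.5 mm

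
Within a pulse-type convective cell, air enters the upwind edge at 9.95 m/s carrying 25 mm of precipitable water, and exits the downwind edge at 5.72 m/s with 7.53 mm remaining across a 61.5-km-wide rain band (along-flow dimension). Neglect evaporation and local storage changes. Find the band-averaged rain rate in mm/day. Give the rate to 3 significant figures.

Column moisture flux per unit crosswind length is F = V × PW.
Inflow: F_in = 9.95 × 25 = 248.75 mm·m/s
Outflow: F_out = 5.72 × 7.53 = 43.0716 mm·m/s
Steady-state rate R = (F_in − F_out)/L = (248.75 − 43.0716) / 61500 m = 3.344e-03 mm/s.
R = 3.344e-03 × 3600 × 24 = 289 mm/day.

R ≈ 289 mm/day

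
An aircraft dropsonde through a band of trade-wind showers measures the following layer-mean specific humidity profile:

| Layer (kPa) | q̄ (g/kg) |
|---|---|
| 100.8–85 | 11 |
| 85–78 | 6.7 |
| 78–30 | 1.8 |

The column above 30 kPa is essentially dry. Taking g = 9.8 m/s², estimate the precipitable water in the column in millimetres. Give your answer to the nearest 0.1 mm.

Precipitable water is the column-integrated vapour mass per unit area: PW = (1/g) Σ q̄ Δp, with q in kg/kg and Δp in Pa (1 kg/m² of water = 1 mm).
Layer 100.8–85 kPa: Δp = 158 hPa = 15800 Pa, q̄ = 0.011 kg/kg → 0.011 × 15800 / 9.8 = 17.73 mm
Layer 85–78 kPa: Δp = 70 hPa = 7000 Pa, q̄ = 0.0067 kg/kg → 0.0067 × 7000 / 9.8 = 4.79 mm
Layer 78–30 kPa: Δp = 480 hPa = 48000 Pa, q̄ = 0.0018 kg/kg → 0.0018 × 48000 / 9.8 = 8.82 mm
PW = 17.73 + 4.79 + 8.82 = 31.34 ≈ 31.3 mm.

PW ≈ 31.3 mm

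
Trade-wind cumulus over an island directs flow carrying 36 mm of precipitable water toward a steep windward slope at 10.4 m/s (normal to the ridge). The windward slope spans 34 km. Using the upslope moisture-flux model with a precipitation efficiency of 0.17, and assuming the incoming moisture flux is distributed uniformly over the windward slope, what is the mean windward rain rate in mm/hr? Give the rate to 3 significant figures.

Incoming column moisture flux per unit ridge length: F = V × PW = 10.4 × 36 = 374.4 mm·m/s.
Spread over the 34 km slope with efficiency ε = 0.17: R = ε·F/W = 0.17 × 374.4 / 34000 m = 1.872e-03 mm/s.
R = 1.872e-03 × 3600 = 6.74 mm/hr.

R ≈ 6.74 mm/hr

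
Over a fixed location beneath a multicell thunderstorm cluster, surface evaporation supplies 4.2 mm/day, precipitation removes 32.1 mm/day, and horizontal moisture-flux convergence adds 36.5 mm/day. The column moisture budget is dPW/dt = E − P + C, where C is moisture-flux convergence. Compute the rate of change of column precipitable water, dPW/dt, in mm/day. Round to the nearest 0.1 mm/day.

dPW/dt ≈ 8.6 mm/day

dPW/dt = E − P + C = 4.2 − 32.1 + (36.5) = 8.6 mm/day.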